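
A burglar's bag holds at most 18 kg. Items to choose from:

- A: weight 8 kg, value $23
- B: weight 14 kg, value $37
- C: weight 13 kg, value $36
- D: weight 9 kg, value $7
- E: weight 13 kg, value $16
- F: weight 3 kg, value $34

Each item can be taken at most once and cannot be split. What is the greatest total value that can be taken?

$71

Check high-value combinations within 18 kg:
- B+F: weight 14+3=17, value 37+34=71
- C+F: weight 13+3=16, value 36+34=70
- A+F: weight 8+3=11, value 23+34=57
Best: $71.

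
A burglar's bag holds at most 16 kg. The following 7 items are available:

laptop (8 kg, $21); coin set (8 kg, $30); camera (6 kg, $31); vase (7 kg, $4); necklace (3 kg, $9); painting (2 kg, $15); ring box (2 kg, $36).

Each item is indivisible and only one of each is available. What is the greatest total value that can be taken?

Check high-value combinations within 16 kg:
- coin set+camera+ring box: weight 8+6+2=16, value 30+31+36=97
- camera+necklace+painting+ring box: weight 6+3+2+2=13, value 31+9+15+36=91
- coin set+necklace+painting+ring box: weight 8+3+2+2=15, value 30+9+15+36=90
- laptop+camera+ring box: weight 8+6+2=16, value 21+31+36=88
Best: $97.

$97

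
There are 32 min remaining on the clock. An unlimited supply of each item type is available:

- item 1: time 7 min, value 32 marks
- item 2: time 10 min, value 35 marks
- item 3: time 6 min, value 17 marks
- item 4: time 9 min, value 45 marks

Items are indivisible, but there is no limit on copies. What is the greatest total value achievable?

Best value-per-unit is item 4 at 45/9; filling with it alone gives 3×45 = 135.
Optimal mix: 2×item 1 + 2×item 4 → time 32, value 154.

154 marks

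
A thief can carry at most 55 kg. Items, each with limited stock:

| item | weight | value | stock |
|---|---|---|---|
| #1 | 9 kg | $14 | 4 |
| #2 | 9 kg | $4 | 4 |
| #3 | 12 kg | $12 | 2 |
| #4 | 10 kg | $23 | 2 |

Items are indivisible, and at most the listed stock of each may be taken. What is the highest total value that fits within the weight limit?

$88

Top feasible selections:
- 3×#1 + 2×#4: weight 47, value 88
- 2×#1 + 1×#3 + 2×#4: weight 50, value 86
- 1×#1 + 2×#3 + 2×#4: weight 53, value 84
- 4×#1 + 1×#2 + 1×#4: weight 55, value 83
Best: $88.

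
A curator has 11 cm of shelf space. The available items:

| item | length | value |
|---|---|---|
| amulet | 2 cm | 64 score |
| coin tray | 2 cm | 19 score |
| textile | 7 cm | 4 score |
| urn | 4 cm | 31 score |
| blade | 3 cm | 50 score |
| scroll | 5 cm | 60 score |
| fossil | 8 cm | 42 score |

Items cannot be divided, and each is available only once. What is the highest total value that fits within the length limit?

174 score

Check high-value combinations within 11 cm:
- amulet+blade+scroll: length 2+3+5=10, value 64+50+60=174
- amulet+coin tray+urn+blade: length 2+2+4+3=11, value 64+19+31+50=164
- amulet+urn+scroll: length 2+4+5=11, value 64+31+60=155
- amulet+urn+blade: length 2+4+3=9, value 64+31+50=145
Best: 174 score.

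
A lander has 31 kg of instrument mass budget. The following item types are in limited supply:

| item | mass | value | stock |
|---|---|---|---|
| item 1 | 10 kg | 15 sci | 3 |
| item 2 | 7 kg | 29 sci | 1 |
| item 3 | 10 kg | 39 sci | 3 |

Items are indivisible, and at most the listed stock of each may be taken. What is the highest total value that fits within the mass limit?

Best selections within mass 31 and stock limits:
- 3×item 3: mass 30, value 117
- 1×item 2 + 2×item 3: mass 27, value 107
- 1×item 1 + 2×item 3: mass 30, value 93
- 1×item 1 + 1×item 2 + 1×item 3: mass 27, value 83
Best: 117 sci.

117 sci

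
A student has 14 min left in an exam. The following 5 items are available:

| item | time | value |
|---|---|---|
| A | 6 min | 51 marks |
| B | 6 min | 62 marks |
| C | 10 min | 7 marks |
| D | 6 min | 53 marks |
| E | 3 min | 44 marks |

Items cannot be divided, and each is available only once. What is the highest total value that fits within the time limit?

Check high-value combinations within 14 min:
- B+D: time 6+6=12, value 62+53=115
- A+B: time 6+6=12, value 51+62=113
- B+E: time 6+3=9, value 62+44=106
- A+D: time 6+6=12, value 51+53=104
Best: 115 marks.

115 marks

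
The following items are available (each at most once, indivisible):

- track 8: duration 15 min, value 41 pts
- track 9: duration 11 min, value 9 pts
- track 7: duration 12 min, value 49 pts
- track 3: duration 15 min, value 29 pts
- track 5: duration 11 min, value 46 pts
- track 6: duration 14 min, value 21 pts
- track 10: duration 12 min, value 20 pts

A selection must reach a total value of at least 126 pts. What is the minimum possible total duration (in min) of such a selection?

Subsets with value ≥ 126, sorted by total duration:
- track 8+track 7+track 5: duration 38, value 136
- track 8+track 9+track 7+track 5: duration 49, value 145
- track 7+track 5+track 6+track 10: duration 49, value 136
Minimum duration: 38 min.

38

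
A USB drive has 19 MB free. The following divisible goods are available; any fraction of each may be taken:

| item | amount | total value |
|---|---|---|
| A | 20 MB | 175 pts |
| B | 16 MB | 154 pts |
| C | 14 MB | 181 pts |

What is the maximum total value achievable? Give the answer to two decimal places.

229.13

Take in order of value per unit:
- C (181/14 per unit): all 14 → value 181, running total 181.00
- B (154/16 per unit): 5 of 16 → value 5×154/16 = 48.1250, running total 229.13
Total 229.13.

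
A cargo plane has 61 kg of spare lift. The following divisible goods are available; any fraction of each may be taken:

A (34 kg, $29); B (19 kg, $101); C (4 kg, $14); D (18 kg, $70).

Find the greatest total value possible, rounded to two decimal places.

Take in order of value per unit:
- B (101/19 per unit): all 19 → value 101, running total 101.00
- D (70/18 per unit): all 18 → value 70, running total 171.00
- C (14/4 per unit): all 4 → value 14, running total 185.00
- A (29/34 per unit): 20 of 34 → value 20×29/34 = 17.0588, running total 202.06
Total 202.06.

202.06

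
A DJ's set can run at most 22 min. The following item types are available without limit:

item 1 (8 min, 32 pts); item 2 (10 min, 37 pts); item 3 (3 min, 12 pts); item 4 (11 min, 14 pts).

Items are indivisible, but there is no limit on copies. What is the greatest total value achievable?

88 pts

Best value-per-unit is item 1 at 32/8; filling with it alone gives 2×32 = 64.
Optimal mix: 2×item 1 + 2×item 3 → duration 22, value 88.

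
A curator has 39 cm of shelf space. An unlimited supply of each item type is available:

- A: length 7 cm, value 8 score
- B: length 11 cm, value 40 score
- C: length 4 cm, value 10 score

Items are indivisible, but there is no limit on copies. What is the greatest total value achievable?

Best value-per-unit is B at 40/11; filling with it alone gives 3×40 = 120.
Optimal mix: 3×B + 1×C → length 37, value 130.

130 score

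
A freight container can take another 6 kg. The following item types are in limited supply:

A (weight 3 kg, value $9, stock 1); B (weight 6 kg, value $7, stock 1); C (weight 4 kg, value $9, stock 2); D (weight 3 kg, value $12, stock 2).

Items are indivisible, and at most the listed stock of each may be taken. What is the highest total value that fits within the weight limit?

$24

Top feasible selections:
- 2×D: weight 6, value 24
- 1×A + 1×D: weight 6, value 21
- 1×D: weight 3, value 12
Best: $24.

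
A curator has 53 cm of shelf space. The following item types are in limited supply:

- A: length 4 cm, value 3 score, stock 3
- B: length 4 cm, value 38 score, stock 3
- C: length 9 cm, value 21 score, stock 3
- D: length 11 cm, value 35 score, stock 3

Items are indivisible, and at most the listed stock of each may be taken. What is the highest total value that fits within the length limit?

226 score

Top feasible selections:
- 3×B + 2×C + 2×D: length 52, value 226
- 2×A + 3×B + 3×D: length 53, value 225
- 1×A + 3×B + 3×D: length 49, value 222
Best: 226 score.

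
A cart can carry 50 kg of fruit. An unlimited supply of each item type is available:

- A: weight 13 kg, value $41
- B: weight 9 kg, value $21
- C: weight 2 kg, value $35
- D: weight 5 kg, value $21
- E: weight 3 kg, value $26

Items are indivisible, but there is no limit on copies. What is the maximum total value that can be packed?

$875

Best value-per-unit is C at 35/2, and filling with it alone uses weight 25×2=50. No mix of the others beats 25×35 = 875.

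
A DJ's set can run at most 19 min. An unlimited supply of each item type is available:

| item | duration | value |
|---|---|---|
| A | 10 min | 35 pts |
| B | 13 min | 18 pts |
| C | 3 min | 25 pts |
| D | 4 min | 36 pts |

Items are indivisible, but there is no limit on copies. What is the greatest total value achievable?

169 pts

Best value-per-unit is D at 36/4; filling with it alone gives 4×36 = 144.
Optimal mix: 1×C + 4×D → duration 19, value 169.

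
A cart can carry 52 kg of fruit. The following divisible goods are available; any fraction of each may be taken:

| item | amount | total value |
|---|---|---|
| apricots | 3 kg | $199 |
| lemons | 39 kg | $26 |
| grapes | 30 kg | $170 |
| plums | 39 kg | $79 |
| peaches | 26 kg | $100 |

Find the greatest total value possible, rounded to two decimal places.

Take in order of value per unit:
- apricots (199/3 per unit): all 3 → value 199, running total 199.00
- grapes (170/30 per unit): all 30 → value 170, running total 369.00
- peaches (100/26 per unit): 19 of 26 → value 19×100/26 = 73.0769, running total 442.08
Total 442.08.

442.08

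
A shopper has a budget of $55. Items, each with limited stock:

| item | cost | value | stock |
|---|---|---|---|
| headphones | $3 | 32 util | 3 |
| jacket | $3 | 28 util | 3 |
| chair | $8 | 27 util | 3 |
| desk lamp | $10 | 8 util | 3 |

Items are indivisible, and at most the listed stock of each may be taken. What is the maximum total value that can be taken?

Best selections within cost 55 and stock limits:
- 3×headphones + 3×jacket + 3×chair + 1×desk lamp: cost 52, value 269
- 3×headphones + 3×jacket + 3×chair: cost 42, value 261
- 3×headphones + 3×jacket + 2×chair + 2×desk lamp: cost 54, value 250
Best: 269 util.

269 util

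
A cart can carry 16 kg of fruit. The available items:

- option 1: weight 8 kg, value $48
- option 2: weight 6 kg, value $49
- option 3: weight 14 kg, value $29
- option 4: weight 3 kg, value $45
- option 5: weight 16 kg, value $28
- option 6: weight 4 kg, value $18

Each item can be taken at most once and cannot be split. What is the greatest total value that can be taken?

$112

Check high-value combinations within 16 kg:
- option 2+option 4+option 6: weight 6+3+4=13, value 49+45+18=112
- option 1+option 4+option 6: weight 8+3+4=15, value 48+45+18=111
- option 1+option 2: weight 8+6=14, value 48+49=97
- option 2+option 4: weight 6+3=9, value 49+45=94
- option 1+option 4: weight 8+3=11, value 48+45=93
Best: $112.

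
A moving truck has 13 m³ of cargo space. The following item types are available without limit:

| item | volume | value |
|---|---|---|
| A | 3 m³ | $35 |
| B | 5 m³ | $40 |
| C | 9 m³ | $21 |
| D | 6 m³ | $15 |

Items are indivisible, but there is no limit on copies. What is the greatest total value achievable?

$140

Best value-per-unit is A at 35/3, and filling with it alone uses volume 4×3=12. No mix of the others beats 4×35 = 140.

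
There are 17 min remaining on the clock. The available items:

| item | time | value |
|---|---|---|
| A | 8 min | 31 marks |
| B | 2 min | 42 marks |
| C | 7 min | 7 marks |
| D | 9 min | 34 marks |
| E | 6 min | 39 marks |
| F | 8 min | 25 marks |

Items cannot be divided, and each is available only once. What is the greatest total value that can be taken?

115 marks

Check high-value combinations within 17 min:
- B+D+E: time 2+9+6=17, value 42+34+39=115
- A+B+E: time 8+2+6=16, value 31+42+39=112
- B+E+F: time 2+6+8=16, value 42+39+25=106
Best: 115 marks.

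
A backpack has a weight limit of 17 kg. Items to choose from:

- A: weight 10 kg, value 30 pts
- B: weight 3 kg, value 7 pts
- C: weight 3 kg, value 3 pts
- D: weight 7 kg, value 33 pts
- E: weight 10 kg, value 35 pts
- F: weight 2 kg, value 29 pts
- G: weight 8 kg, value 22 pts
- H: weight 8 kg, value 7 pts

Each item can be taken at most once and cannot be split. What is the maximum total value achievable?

Check high-value combinations within 17 kg:
- D+F+G: weight 7+2+8=17, value 33+29+22=84
- B+C+D+F: weight 3+3+7+2=15, value 7+3+33+29=72
- B+E+F: weight 3+10+2=15, value 7+35+29=71
- B+D+F: weight 3+7+2=12, value 7+33+29=69
- D+F+H: weight 7+2+8=17, value 33+29+7=69
Best: 84 pts.

84 pts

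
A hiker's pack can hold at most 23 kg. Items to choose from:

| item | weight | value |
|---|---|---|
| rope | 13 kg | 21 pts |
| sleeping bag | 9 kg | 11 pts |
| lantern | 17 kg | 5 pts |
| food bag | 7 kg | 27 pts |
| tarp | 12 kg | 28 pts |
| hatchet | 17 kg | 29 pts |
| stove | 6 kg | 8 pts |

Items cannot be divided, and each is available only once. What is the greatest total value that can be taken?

Check high-value combinations within 23 kg:
- food bag+tarp: weight 7+12=19, value 27+28=55
- rope+food bag: weight 13+7=20, value 21+27=48
- sleeping bag+food bag+stove: weight 9+7+6=22, value 11+27+8=46
Best: 55 pts.

55 pts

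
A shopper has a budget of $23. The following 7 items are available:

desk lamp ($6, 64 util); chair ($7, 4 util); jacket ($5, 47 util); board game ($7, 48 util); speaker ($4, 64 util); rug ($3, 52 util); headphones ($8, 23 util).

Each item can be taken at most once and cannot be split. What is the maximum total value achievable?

This is a 0/1 knapsack; check combinations near the capacity.
- desk lamp+board game+speaker+rug: cost 6+7+4+3=20, value 64+48+64+52=228
- desk lamp+jacket+speaker+rug: cost 6+5+4+3=18, value 64+47+64+52=227
- desk lamp+jacket+board game+speaker: cost 6+5+7+4=22, value 64+47+48+64=223
Best: 228 util.

228 util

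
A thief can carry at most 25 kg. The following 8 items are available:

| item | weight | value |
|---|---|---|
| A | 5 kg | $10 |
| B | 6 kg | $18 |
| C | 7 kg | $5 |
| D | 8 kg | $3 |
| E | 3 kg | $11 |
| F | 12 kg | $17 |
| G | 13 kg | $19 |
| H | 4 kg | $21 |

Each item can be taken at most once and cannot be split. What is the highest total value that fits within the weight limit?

Check high-value combinations within 25 kg:
- B+E+F+H: weight 6+3+12+4=25, value 18+11+17+21=67
- A+B+C+E+H: weight 5+6+7+3+4=25, value 10+18+5+11+21=65
- A+E+G+H: weight 5+3+13+4=25, value 10+11+19+21=61
- A+B+E+H: weight 5+6+3+4=18, value 10+18+11+21=60
Best: $67.

$67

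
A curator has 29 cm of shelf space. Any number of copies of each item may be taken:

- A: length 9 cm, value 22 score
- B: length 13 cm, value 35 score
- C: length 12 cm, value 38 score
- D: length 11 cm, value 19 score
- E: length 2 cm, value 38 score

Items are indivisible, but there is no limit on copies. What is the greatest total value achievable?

Best value-per-unit is E at 38/2, and filling with it alone uses length 14×2=28. No mix of the others beats 14×38 = 532.

532 score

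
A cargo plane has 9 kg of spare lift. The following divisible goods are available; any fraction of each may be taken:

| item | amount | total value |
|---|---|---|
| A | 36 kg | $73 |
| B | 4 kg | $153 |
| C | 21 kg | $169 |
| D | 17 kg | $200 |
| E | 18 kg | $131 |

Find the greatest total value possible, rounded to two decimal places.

Take in order of value per unit:
- B (153/4 per unit): all 4 → value 153, running total 153.00
- D (200/17 per unit): 5 of 17 → value 5×200/17 = 58.8235, running total 211.82
Total 211.82.

211.82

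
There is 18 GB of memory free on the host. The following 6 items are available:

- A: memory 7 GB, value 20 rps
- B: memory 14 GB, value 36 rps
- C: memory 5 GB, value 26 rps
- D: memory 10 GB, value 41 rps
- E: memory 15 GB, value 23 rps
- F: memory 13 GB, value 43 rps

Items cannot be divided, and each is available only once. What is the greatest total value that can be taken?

69 rps

Check high-value combinations within 18 GB:
- C+F: memory 5+13=18, value 26+43=69
- C+D: memory 5+10=15, value 26+41=67
- A+D: memory 7+10=17, value 20+41=61
- A+C: memory 7+5=12, value 20+26=46
- F: memory 13, value 43
Best: 69 rps.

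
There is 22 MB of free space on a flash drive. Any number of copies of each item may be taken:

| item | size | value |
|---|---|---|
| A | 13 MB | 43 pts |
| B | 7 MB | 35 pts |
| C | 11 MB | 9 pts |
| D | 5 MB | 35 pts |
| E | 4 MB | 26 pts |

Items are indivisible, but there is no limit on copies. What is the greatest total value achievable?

Best value-per-unit is D at 35/5; filling with it alone gives 4×35 = 140.
Optimal mix: 2×D + 3×E → size 22, value 148.

148 pts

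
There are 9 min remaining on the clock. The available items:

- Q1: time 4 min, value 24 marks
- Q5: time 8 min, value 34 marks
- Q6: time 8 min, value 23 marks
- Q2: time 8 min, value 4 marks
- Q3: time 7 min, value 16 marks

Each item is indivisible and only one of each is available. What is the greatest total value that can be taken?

Check high-value combinations within 9 min:
- Q5: time 8, value 34
- Q1: time 4, value 24
- Q6: time 8, value 23
- Q3: time 7, value 16
- Q2: time 8, value 4
Best: 34 marks.

34 marks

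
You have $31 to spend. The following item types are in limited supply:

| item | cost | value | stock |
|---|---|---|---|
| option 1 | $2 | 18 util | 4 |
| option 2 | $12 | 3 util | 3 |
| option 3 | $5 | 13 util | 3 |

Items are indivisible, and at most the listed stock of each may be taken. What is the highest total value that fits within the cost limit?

Best selections within cost 31 and stock limits:
- 4×option 1 + 3×option 3: cost 23, value 111
- 4×option 1 + 1×option 2 + 2×option 3: cost 30, value 101
- 4×option 1 + 2×option 3: cost 18, value 98
- 3×option 1 + 3×option 3: cost 21, value 93
Best: 111 util.

111 util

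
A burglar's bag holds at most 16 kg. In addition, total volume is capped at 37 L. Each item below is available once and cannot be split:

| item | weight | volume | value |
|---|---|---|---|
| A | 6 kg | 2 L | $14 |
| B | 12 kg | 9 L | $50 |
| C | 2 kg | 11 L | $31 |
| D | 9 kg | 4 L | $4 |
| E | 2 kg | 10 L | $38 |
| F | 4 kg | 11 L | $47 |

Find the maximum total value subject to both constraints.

Feasible sets respecting both limits:
- A+C+E+F: weight 14, volume 34, value 130
- B+C+E: weight 16, volume 30, value 119
- C+E+F: weight 8, volume 32, value 116
Best: $130.

$130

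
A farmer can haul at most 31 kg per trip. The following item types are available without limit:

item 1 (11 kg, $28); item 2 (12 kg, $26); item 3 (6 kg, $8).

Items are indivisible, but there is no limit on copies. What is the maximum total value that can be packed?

$64

Best value-per-unit is item 1 at 28/11; filling with it alone gives 2×28 = 56.
Optimal mix: 2×item 1 + 1×item 3 → weight 28, value 64.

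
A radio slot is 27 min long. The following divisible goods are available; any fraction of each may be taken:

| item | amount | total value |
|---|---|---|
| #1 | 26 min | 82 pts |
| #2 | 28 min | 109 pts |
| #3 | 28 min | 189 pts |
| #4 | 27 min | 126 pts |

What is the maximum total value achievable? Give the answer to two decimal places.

Take in order of value per unit:
- #3 (189/28 per unit): 27 of 28 → value 27×189/28 = 182.2500, running total 182.25
Total 182.25.

182.25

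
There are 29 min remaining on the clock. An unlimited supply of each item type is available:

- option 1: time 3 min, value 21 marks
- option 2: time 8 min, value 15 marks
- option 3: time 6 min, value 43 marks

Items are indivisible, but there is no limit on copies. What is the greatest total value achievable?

193 marks

Best value-per-unit is option 3 at 43/6; filling with it alone gives 4×43 = 172.
Optimal mix: 1×option 1 + 4×option 3 → time 27, value 193.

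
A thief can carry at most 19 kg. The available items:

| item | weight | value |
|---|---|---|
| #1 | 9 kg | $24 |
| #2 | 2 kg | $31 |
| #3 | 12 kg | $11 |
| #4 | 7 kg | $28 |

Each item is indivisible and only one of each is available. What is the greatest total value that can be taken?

$83

Check high-value combinations within 19 kg:
- #1+#2+#4: weight 9+2+7=18, value 24+31+28=83
- #2+#4: weight 2+7=9, value 31+28=59
- #1+#2: weight 9+2=11, value 24+31=55
- #1+#4: weight 9+7=16, value 24+28=52
- #2+#3: weight 2+12=14, value 31+11=42
Best: $83.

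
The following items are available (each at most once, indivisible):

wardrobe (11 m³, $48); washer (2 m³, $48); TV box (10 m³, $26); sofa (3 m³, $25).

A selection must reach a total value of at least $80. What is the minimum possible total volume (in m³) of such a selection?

13

Subsets with value ≥ 80, sorted by total volume:
- wardrobe+washer: volume 13, value 96
- washer+TV box+sofa: volume 15, value 99
Minimum volume: 13 m³.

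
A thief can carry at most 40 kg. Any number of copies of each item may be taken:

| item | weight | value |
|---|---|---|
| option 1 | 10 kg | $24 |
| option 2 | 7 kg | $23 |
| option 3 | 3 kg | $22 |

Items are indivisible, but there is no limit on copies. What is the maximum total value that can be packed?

Best value-per-unit is option 3 at 22/3, and filling with it alone uses weight 13×3=39. No mix of the others beats 13×22 = 286.

$286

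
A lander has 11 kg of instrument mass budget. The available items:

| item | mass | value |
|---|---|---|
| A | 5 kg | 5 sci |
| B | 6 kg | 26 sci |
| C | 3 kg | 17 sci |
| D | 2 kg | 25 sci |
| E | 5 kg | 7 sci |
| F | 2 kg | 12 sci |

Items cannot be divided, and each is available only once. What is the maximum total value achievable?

68 sci

This is a 0/1 knapsack; check combinations near the capacity.
- B+C+D: mass 6+3+2=11, value 26+17+25=68
- B+D+F: mass 6+2+2=10, value 26+25+12=63
- B+C+F: mass 6+3+2=11, value 26+17+12=55
- C+D+F: mass 3+2+2=7, value 17+25+12=54
Best: 68 sci.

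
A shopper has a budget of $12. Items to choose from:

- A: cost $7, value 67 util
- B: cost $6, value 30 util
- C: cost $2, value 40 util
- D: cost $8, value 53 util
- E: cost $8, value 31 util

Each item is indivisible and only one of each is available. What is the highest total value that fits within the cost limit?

107 util

Check high-value combinations within $12:
- A+C: cost 7+2=9, value 67+40=107
- C+D: cost 2+8=10, value 40+53=93
- C+E: cost 2+8=10, value 40+31=71
- B+C: cost 6+2=8, value 30+40=70
- A: cost 7, value 67
Best: 107 util.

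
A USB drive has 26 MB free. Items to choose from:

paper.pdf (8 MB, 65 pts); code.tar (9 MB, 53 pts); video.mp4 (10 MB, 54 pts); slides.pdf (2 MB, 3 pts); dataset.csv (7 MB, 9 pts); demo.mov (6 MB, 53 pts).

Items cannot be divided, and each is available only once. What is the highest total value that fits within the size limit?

Check high-value combinations within 26 MB:
- paper.pdf+video.mp4+slides.pdf+demo.mov: size 8+10+2+6=26, value 65+54+3+53=175
- paper.pdf+code.tar+slides.pdf+demo.mov: size 8+9+2+6=25, value 65+53+3+53=174
- paper.pdf+video.mp4+demo.mov: size 8+10+6=24, value 65+54+53=172
Best: 175 pts.

175 pts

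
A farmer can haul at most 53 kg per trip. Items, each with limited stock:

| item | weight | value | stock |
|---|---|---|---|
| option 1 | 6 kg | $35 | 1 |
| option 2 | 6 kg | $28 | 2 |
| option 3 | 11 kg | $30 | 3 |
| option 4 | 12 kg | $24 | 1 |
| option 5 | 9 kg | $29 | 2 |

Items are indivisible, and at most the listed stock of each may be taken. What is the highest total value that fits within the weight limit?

$181

Best selections within weight 53 and stock limits:
- 1×option 1 + 2×option 2 + 3×option 3: weight 51, value 181
- 1×option 1 + 1×option 2 + 2×option 3 + 2×option 5: weight 52, value 181
Best: $181.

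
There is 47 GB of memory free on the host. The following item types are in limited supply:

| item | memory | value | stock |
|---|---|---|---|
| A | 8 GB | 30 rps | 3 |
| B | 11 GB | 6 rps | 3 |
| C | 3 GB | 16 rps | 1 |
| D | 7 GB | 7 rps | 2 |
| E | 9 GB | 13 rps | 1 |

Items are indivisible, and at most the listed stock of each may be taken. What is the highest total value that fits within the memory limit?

126 rps

Best selections within memory 47 and stock limits:
- 3×A + 1×C + 1×D + 1×E: memory 43, value 126
- 3×A + 1×B + 1×C + 1×E: memory 47, value 125
Best: 126 rps.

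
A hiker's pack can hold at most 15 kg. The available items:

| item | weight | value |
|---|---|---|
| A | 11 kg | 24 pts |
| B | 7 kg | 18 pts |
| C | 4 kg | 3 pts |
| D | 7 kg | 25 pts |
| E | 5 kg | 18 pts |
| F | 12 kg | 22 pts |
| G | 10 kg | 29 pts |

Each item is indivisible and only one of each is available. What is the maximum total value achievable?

Check high-value combinations within 15 kg:
- E+G: weight 5+10=15, value 18+29=47
- D+E: weight 7+5=12, value 25+18=43
- B+D: weight 7+7=14, value 18+25=43
- B+E: weight 7+5=12, value 18+18=36
Best: 47 pts.

47 pts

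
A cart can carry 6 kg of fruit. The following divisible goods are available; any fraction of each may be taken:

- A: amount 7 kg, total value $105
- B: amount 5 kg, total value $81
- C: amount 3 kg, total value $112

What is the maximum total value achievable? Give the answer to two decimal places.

Take in order of value per unit:
- C (112/3 per unit): all 3 → value 112, running total 112.00
- B (81/5 per unit): 3 of 5 → value 3×81/5 = 48.6000, running total 160.60
Total 160.60.

160.60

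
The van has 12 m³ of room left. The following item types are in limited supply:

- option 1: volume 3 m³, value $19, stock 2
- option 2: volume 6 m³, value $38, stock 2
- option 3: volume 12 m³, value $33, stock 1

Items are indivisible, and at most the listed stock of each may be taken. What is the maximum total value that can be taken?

$76

Top feasible selections:
- 2×option 2: volume 12, value 76
- 2×option 1 + 1×option 2: volume 12, value 76
- 1×option 1 + 1×option 2: volume 9, value 57
Best: $76.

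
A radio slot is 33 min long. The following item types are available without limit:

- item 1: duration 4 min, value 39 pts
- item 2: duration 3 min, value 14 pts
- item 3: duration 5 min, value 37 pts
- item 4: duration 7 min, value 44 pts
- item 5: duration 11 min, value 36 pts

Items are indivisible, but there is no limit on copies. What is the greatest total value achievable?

312 pts

Best value-per-unit is item 1 at 39/4, and filling with it alone uses duration 8×4=32. No mix of the others beats 8×39 = 312.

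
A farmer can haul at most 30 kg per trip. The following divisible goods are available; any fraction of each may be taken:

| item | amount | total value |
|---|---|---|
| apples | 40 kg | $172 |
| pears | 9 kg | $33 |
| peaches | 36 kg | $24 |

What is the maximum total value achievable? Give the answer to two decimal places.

129.00

Take in order of value per unit:
- apples (172/40 per unit): 30 of 40 → value 30×172/40 = 129.0000, running total 129.00
Total 129.00.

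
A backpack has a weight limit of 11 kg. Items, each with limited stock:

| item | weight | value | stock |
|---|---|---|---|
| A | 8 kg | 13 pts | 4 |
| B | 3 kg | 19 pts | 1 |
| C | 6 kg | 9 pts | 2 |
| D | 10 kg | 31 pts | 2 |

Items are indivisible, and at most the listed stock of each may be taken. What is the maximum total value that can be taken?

32 pts

Top feasible selections:
- 1×A + 1×B: weight 11, value 32
- 1×D: weight 10, value 31
- 1×B + 1×C: weight 9, value 28
Best: 32 pts.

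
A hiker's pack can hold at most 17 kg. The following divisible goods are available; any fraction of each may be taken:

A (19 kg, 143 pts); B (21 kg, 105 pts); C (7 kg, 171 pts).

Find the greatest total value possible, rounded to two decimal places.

Take in order of value per unit:
- C (171/7 per unit): all 7 → value 171, running total 171.00
- A (143/19 per unit): 10 of 19 → value 10×143/19 = 75.2632, running total 246.26
Total 246.26.

246.26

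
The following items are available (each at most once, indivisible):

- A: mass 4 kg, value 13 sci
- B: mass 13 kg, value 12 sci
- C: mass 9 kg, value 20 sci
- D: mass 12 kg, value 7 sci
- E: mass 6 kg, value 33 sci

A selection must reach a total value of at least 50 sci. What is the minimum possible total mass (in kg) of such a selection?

Subsets with value ≥ 50, sorted by total mass:
- C+E: mass 15, value 53
- A+C+E: mass 19, value 66
- A+D+E: mass 22, value 53
- A+B+E: mass 23, value 58
Minimum mass: 15 kg.

15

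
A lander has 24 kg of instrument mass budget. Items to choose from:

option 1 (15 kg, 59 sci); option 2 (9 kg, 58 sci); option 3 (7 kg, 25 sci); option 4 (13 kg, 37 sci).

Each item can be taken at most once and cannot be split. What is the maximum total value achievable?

This is a 0/1 knapsack; check combinations near the capacity.
- option 1+option 2: mass 15+9=24, value 59+58=117
- option 2+option 4: mass 9+13=22, value 58+37=95
- option 1+option 3: mass 15+7=22, value 59+25=84
- option 2+option 3: mass 9+7=16, value 58+25=83
- option 3+option 4: mass 7+13=20, value 25+37=62
Best: 117 sci.

117 sci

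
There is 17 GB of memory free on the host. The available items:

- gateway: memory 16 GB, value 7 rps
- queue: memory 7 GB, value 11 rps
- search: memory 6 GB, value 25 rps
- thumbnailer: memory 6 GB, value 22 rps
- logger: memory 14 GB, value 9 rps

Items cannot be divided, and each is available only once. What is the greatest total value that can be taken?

47 rps

This is a 0/1 knapsack; check combinations near the capacity.
- search+thumbnailer: memory 6+6=12, value 25+22=47
- queue+search: memory 7+6=13, value 11+25=36
- queue+thumbnailer: memory 7+6=13, value 11+22=33
- search: memory 6, value 25
- thumbnailer: memory 6, value 22
Best: 47 rps.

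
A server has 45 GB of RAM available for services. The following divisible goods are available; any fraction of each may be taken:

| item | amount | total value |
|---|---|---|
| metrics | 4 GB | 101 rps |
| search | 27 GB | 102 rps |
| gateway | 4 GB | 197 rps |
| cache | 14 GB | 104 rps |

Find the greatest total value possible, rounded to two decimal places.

Take in order of value per unit:
- gateway (197/4 per unit): all 4 → value 197, running total 197.00
- metrics (101/4 per unit): all 4 → value 101, running total 298.00
- cache (104/14 per unit): all 14 → value 104, running total 402.00
- search (102/27 per unit): 23 of 27 → value 23×102/27 = 86.8889, running total 488.89
Total 488.89.

488.89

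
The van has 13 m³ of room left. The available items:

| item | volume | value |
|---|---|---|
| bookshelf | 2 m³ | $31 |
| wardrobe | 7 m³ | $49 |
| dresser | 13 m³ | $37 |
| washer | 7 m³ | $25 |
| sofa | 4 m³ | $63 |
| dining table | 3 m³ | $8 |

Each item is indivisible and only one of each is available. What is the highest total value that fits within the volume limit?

$143

Check high-value combinations within 13 m³:
- bookshelf+wardrobe+sofa: volume 2+7+4=13, value 31+49+63=143
- bookshelf+washer+sofa: volume 2+7+4=13, value 31+25+63=119
- wardrobe+sofa: volume 7+4=11, value 49+63=112
- bookshelf+sofa+dining table: volume 2+4+3=9, value 31+63+8=102
Best: $143.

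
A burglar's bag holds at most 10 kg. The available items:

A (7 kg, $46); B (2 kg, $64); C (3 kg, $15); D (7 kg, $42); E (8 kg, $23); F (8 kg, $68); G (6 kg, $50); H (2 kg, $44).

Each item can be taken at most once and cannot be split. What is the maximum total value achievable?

$158

Check high-value combinations within 10 kg:
- B+G+H: weight 2+6+2=10, value 64+50+44=158
- B+F: weight 2+8=10, value 64+68=132
- B+C+H: weight 2+3+2=7, value 64+15+44=123
- B+G: weight 2+6=8, value 64+50=114
- F+H: weight 8+2=10, value 68+44=112
Best: $158.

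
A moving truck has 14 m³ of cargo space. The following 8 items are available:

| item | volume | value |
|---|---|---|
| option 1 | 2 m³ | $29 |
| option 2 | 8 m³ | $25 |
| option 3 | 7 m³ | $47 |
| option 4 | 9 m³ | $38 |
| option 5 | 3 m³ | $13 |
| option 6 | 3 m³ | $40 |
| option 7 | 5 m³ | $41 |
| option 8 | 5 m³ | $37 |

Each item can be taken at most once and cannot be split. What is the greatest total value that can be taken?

Check high-value combinations within 14 m³:
- option 1+option 5+option 6+option 7: volume 2+3+3+5=13, value 29+13+40+41=123
- option 1+option 5+option 6+option 8: volume 2+3+3+5=13, value 29+13+40+37=119
- option 6+option 7+option 8: volume 3+5+5=13, value 40+41+37=118
- option 1+option 3+option 7: volume 2+7+5=14, value 29+47+41=117
Best: $123.

$123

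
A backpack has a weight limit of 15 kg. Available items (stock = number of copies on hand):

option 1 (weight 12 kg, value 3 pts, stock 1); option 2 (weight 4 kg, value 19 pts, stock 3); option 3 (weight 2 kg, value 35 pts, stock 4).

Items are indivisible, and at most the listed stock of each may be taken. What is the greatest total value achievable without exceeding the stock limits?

159 pts

Top feasible selections:
- 1×option 2 + 4×option 3: weight 12, value 159
- 2×option 2 + 3×option 3: weight 14, value 143
Best: 159 pts.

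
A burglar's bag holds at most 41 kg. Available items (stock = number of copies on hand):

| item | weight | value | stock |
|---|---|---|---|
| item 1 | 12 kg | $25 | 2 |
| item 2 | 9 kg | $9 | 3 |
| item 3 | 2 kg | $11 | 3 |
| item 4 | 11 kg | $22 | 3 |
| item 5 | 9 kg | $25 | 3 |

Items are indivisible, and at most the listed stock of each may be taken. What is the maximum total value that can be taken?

Top feasible selections:
- 1×item 1 + 1×item 3 + 3×item 5: weight 41, value 111
- 3×item 3 + 3×item 5: weight 33, value 108
Best: $111.

$111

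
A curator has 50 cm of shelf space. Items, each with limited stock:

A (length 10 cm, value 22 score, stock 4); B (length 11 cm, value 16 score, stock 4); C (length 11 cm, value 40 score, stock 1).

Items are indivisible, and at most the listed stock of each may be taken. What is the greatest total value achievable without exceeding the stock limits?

Best selections within length 50 and stock limits:
- 3×A + 1×C: length 41, value 106
- 2×A + 1×B + 1×C: length 42, value 100
- 1×A + 2×B + 1×C: length 43, value 94
Best: 106 score.

106 score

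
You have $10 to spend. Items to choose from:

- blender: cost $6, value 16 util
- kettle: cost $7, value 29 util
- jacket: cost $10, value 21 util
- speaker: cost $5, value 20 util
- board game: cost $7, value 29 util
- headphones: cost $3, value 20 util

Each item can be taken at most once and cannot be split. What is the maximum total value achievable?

49 util

Check high-value combinations within $10:
- kettle+headphones: cost 7+3=10, value 29+20=49
- board game+headphones: cost 7+3=10, value 29+20=49
- speaker+headphones: cost 5+3=8, value 20+20=40
- blender+headphones: cost 6+3=9, value 16+20=36
Best: 49 util.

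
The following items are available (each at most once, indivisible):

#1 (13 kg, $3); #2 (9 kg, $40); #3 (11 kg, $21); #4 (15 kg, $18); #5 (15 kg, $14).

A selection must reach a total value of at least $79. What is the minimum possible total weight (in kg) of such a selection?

35

Subsets with value ≥ 79, sorted by total weight:
- #2+#3+#4: weight 35, value 79
- #1+#2+#3+#4: weight 48, value 82
- #2+#3+#4+#5: weight 50, value 93
Minimum weight: 35 kg.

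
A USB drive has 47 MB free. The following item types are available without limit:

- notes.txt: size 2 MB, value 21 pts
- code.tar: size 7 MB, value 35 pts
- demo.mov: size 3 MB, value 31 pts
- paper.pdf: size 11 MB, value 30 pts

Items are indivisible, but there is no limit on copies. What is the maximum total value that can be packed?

493 pts

Best value-per-unit is notes.txt at 21/2; filling with it alone gives 23×21 = 483.
Optimal mix: 22×notes.txt + 1×demo.mov → size 47, value 493.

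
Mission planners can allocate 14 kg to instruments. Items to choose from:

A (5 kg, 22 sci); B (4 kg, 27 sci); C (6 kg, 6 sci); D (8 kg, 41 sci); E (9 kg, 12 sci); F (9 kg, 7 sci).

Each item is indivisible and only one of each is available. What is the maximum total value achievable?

Check high-value combinations within 14 kg:
- B+D: mass 4+8=12, value 27+41=68
- A+D: mass 5+8=13, value 22+41=63
- A+B: mass 5+4=9, value 22+27=49
- C+D: mass 6+8=14, value 6+41=47
- D: mass 8, value 41
Best: 68 sci.

68 sci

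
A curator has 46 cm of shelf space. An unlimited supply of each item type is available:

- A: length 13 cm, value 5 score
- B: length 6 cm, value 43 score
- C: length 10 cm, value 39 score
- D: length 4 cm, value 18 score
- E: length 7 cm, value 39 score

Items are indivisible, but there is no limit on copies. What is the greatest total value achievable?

319 score

Best value-per-unit is B at 43/6; filling with it alone gives 7×43 = 301.
Optimal mix: 7×B + 1×D → length 46, value 319.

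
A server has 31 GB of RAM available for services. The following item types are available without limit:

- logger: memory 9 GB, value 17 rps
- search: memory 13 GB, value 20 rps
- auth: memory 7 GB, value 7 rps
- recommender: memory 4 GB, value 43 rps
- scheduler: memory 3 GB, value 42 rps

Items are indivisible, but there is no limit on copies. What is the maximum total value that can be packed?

Best value-per-unit is scheduler at 42/3; filling with it alone gives 10×42 = 420.
Optimal mix: 1×recommender + 9×scheduler → memory 31, value 421.

421 rps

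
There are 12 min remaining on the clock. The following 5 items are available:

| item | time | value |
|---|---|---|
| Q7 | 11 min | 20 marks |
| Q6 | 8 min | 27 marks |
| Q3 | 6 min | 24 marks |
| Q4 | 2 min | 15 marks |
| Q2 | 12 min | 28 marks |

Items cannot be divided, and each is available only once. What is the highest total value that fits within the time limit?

42 marks

Check high-value combinations within 12 min:
- Q6+Q4: time 8+2=10, value 27+15=42
- Q3+Q4: time 6+2=8, value 24+15=39
- Q2: time 12, value 28
Best: 42 marks.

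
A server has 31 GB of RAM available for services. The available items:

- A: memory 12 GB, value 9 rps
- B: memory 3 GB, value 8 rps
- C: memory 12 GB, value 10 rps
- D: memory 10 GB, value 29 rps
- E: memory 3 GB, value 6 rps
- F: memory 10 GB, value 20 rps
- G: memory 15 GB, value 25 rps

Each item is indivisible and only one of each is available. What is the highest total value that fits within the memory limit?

68 rps

Check high-value combinations within 31 GB:
- B+D+E+G: memory 3+10+3+15=31, value 8+29+6+25=68
- B+D+E+F: memory 3+10+3+10=26, value 8+29+6+20=63
- B+D+G: memory 3+10+15=28, value 8+29+25=62
- D+E+G: memory 10+3+15=28, value 29+6+25=60
- B+E+F+G: memory 3+3+10+15=31, value 8+6+20+25=59
Best: 68 rps.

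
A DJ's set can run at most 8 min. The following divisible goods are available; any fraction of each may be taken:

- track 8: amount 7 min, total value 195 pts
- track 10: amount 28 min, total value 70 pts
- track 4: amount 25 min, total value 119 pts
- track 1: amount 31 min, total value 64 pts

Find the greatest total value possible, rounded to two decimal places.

199.76

Take in order of value per unit:
- track 8 (195/7 per unit): all 7 → value 195, running total 195.00
- track 4 (119/25 per unit): 1 of 25 → value 1×119/25 = 4.7600, running total 199.76
Total 199.76.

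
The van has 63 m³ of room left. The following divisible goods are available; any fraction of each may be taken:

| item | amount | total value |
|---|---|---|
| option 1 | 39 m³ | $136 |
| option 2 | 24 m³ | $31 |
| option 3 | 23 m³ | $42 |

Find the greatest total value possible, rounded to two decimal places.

Take in order of value per unit:
- option 1 (136/39 per unit): all 39 → value 136, running total 136.00
- option 3 (42/23 per unit): all 23 → value 42, running total 178.00
- option 2 (31/24 per unit): 1 of 24 → value 1×31/24 = 1.2917, running total 179.29
Total 179.29.

179.29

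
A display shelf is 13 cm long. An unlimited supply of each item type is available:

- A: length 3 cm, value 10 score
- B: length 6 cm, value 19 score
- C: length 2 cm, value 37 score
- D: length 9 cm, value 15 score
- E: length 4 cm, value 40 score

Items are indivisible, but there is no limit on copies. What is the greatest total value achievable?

Best value-per-unit is C at 37/2, and filling with it alone uses length 6×2=12. No mix of the others beats 6×37 = 222.

222 score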